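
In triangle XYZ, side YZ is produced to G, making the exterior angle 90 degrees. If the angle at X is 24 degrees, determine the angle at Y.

By the exterior angle theorem: exterior angle = sum of remote interior angles.
90 = 24 + angle Y
angle Y = 90 - 24 = 66 degrees

66 degrees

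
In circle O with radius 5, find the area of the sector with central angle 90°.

Sector area = π(5²)(1/4) = 25*pi/4

25*pi/4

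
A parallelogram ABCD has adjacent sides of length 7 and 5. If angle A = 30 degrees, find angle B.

Consecutive angles are supplementary: angle B = 180 - 30 = 150 degrees.

150 degrees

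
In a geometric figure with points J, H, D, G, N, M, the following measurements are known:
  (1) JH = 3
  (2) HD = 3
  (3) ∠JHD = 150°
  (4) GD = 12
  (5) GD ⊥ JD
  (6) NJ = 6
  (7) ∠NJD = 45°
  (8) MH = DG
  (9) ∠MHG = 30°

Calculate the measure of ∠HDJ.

Step 1: By the law of cosines on triangle DHJ: DJ² = 3² + 3² − 2·3·3·cos(150°) = 33.59, so DJ ≈ 5.8.
Step 2: By the inverse law of cosines on triangle HDJ: cos(∠HDJ) = (3² + 5.8² − 3²) / (2·3·5.8) = 33.59/34.77 = 0.9659, so ∠HDJ = 15°.

Therefore, the measure of angle ∠HDJ = 15°.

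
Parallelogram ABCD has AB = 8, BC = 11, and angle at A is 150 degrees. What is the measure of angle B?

Opposite sides of a parallelogram are parallel, so consecutive angles form co-interior angles on a transversal.
Co-interior angles sum to 180°, giving angle B = 180 - 150 = 30 degrees.

30 degrees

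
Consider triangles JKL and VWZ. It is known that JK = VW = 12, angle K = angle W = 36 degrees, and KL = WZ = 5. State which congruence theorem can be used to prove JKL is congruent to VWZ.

The given information provides:
JK = VW = 12, angle K = angle W = 36 degrees, and KL = WZ = 5
This matches the SAS congruence theorem.
Two pairs of corresponding sides and the included angle are equal (Side-Angle-Side).

SAS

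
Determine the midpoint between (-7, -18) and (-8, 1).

The midpoint is the average of the coordinates:
x: (-7 + -8)/2 = -15/2
y: (-18 + 1)/2 = -17/2
Midpoint = (-15/2, -17/2)

(-15/2, -17/2)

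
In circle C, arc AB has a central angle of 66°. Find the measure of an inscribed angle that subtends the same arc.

Inscribed angle = 66° / 2 = 33° (inscribed angle theorem).

33°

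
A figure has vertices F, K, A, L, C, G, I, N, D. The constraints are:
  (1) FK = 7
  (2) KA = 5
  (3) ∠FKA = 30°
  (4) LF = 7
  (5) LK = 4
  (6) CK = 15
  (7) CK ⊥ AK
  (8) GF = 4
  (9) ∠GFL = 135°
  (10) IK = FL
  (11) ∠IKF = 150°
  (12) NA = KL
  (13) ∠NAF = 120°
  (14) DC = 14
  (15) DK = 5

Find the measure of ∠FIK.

From the given relations: IK = FL = 7.
Step 1: By the law of cosines on triangle IKF: IF² = 7² + 7² − 2·7·7·cos(150°) = 182.87, so IF ≈ 13.52.
Step 2: By the inverse law of cosines on triangle FIK: cos(∠FIK) = (13.52² + 7² − 7²) / (2·13.52·7) = 182.87/189.32 = 0.9659, so ∠FIK = 15°.

Therefore, the measure of angle ∠FIK = 15°.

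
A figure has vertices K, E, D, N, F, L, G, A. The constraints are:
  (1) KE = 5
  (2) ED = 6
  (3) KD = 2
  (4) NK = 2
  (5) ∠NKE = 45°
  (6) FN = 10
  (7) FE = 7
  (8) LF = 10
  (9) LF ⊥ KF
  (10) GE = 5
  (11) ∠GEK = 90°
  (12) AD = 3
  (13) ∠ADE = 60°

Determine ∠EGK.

Step 1: By the law of cosines on triangle GEK: GK² = 5² + 5² − 2·5·5·cos(90°) = 50, so GK = 5·√2.
Step 2: By the inverse law of cosines on triangle EGK: cos(∠EGK) = (5² + (5·√2)² − 5²) / (2·5·5·√2) = 50/70.71 = 0.7071, so ∠EGK = 45°.

Therefore, the measure of angle ∠EGK = 45°.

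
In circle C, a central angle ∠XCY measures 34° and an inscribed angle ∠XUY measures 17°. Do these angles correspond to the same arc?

By the inscribed angle theorem, if both angles subtend the same arc, the inscribed angle must be half the central angle.
Half of 34° = 17°, which equals the given inscribed angle of 17°.
Therefore, yes, they correspond to the same arc.

Yes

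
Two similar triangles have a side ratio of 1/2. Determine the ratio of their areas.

The ratio of areas of similar triangles equals the square of the side ratio.
Side ratio = 1:2
Area ratio = (1/2)^2 = 1/4 = 1:4

1:4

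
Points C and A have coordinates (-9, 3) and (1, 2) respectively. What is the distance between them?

d = sqrt((1 - -9)^2 + (2 - 3)^2)
d = sqrt(10^2 + -1^2)
d = sqrt(100 + 1)
d = sqrt(101)

sqrt(101)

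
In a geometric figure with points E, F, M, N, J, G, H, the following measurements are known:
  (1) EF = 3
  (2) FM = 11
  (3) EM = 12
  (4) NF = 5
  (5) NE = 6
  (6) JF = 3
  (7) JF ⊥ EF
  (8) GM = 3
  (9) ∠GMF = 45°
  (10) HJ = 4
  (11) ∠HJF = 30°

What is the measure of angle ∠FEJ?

Step 1: By the law of cosines on triangle EFJ: EJ² = 3² + 3² − 2·3·3·cos(90°) = 18, so EJ = 3·√2.
Step 2: By the inverse law of cosines on triangle FEJ: cos(∠FEJ) = (3² + (3·√2)² − 3²) / (2·3·3·√2) = 18/25.46 = 0.7071, so ∠FEJ = 45°.

Therefore, the measure of angle ∠FEJ = 45°.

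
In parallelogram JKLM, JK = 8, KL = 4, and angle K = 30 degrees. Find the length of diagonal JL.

The diagonal of a parallelogram can be found by treating two adjacent sides and the diagonal as a triangle.
Applying the law of cosines with sides 8, 4 and included angle 30°:
d^2 = 64 + 16 - 64*cos(30°) = 80 - 32*sqrt(3)
d = 4*sqrt(5 - 2*sqrt(3))

4*sqrt(5 - 2*sqrt(3))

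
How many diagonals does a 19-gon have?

Each of the 19 vertices connects to 16 non-adjacent vertices via diagonals.
Total connections = 19 × 16 = 304, but each diagonal is counted twice.
Number of diagonals = 304 / 2 = 152.

152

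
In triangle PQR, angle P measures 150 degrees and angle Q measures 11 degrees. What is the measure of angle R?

Let angle R = x. Then 150 + 11 + x = 180.
x = 180 - 161 = 19 degrees.

19 degrees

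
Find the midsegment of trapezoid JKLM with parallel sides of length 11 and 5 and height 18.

The midsegment of a trapezoid = (base1 + base2) / 2
midsegment = (11 + 5) / 2
midsegment = 16 / 2
midsegment = 8

8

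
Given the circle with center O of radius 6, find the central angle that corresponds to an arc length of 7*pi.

θ = 360 × 7*pi / (2π × 6) = 210° (rearranging arc length formula).

210°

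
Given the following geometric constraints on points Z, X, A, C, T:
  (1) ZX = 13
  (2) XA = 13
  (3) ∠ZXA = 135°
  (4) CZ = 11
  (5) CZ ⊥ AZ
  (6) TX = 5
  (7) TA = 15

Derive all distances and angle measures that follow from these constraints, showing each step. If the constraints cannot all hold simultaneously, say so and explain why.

The constraints are consistent.

Step 1: From ZX = 13, XA = 13, and ∠ZXA = 135°, by the law of cosines:
  ZA² = ZX² + XA² - 2·ZX·XA·cos(135°) = 169 + 169 + 239 = 577
  ZA ≈ 24.02

Step 2: From XA = 13, XT = 5, AT = 15, by the inverse law of cosines:
  cos(∠AXT) = (XA² + XT² - AT²) / (2·XA·XT)
  ∠AXT = 103.8°

Step 3: From AT = 15, AX = 13, TX = 5, by the inverse law of cosines:
  cos(∠TAX) = (AT² + AX² - TX²) / (2·AT·AX)
  ∠TAX = 18.89°

Step 4: From TA = 15, TX = 5, AX = 13, by the inverse law of cosines:
  cos(∠ATX) = (TA² + TX² - AX²) / (2·TA·TX)
  ∠ATX = 57.32°

Step 5: From AZ = 24.02, ZC = 11, and ∠AZC = 90°, by the law of cosines:
  AC² = AZ² + ZC² - 2·AZ·ZC·cos(90°) = 577 + 121 - 0 = 698
  AC ≈ 26.42

Step 6: From ZA = 24.02, ZX = 13, AX = 13, by the inverse law of cosines:
  cos(∠AZX) = (ZA² + ZX² - AX²) / (2·ZA·ZX)
  ∠AZX = 22.5°

Step 7: From AX = 13, AZ = 24.02, XZ = 13, by the inverse law of cosines:
  cos(∠XAZ) = (AX² + AZ² - XZ²) / (2·AX·AZ)
  ∠XAZ = 22.5°

Step 8: From AC = 26.42, AZ = 24.02, CZ = 11, by the inverse law of cosines:
  cos(∠CAZ) = (AC² + AZ² - CZ²) / (2·AC·AZ)
  ∠CAZ = 24.6°

Step 9: From CA = 26.42, CZ = 11, AZ = 24.02, by the inverse law of cosines:
  cos(∠ACZ) = (CA² + CZ² - AZ²) / (2·CA·CZ)
  ∠ACZ = 65.4°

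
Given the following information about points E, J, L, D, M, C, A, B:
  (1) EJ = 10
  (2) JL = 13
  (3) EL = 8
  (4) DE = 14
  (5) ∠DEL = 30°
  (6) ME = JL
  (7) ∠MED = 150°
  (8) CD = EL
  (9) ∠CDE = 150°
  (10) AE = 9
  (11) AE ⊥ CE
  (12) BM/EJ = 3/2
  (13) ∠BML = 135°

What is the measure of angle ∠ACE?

From the given relations: CD = EL = 8.
Step 1: By the law of cosines on triangle EDC: EC² = 14² + 8² − 2·14·8·cos(150°) = 453.99, so EC ≈ 21.31.
Step 2: By the law of cosines on triangle CEA: CA² = 21.31² + 9² − 2·21.31·9·cos(90°) = 534.99, so CA ≈ 23.13.
Step 3: By the inverse law of cosines on triangle ACE: cos(∠ACE) = (23.13² + 21.31² − 9²) / (2·23.13·21.31) = 907.98/985.66 = 0.9212, so ∠ACE = 22.9°.

Therefore, the measure of angle ∠ACE = 22.9°.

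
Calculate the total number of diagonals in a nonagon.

The number of diagonals in an n-gon is n(n - 3)/2.
For n = 9: 9(9 - 3)/2 = 9 × 6 / 2 = 27.

27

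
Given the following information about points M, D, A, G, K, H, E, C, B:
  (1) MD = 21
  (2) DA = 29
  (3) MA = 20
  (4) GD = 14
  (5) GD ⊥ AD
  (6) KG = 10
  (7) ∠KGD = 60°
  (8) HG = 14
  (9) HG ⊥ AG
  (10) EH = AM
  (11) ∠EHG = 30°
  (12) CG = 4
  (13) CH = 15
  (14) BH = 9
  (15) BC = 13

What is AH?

Step 1: By the law of cosines on triangle GDA: GA² = 14² + 29² − 2·14·29·cos(90°) = 1037, so GA ≈ 32.2.
Step 2: By the law of cosines on triangle AGH: AH² = 32.2² + 14² − 2·32.2·14·cos(90°) = 1233, so AH = 3·√137.

Therefore, the length of AH = 3·√137.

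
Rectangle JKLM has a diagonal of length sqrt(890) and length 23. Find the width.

The diagonal of a rectangle forms a right triangle with the two sides.
Rearranging the Pythagorean theorem: missing side = sqrt(d^2 - known^2).
= sqrt(890 - 529) = sqrt(361) = 19.

19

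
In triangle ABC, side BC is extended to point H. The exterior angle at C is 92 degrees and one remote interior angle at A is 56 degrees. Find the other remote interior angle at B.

angle B = 92 - 56 = 36 degrees (exterior angle theorem).

36 degrees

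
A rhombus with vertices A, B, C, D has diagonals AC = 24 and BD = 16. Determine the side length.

Half-diagonals are 12 and 8. side = sqrt(12^2 + 8^2) = sqrt(208) = 4*sqrt(13)

4*sqrt(13)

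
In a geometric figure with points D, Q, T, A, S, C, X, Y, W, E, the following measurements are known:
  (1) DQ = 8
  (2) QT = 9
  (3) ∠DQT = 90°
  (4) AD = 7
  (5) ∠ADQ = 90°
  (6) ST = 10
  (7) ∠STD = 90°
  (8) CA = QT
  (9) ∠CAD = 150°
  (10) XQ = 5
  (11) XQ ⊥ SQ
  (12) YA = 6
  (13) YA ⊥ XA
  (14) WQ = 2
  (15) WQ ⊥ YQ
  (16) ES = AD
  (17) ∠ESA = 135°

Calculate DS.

Step 1: By the law of cosines on triangle DQT: DT² = 8² + 9² − 2·8·9·cos(90°) = 145, so DT = √145.
Step 2: By the law of cosines on triangle DTS: DS² = √145² + 10² − 2·√145·10·cos(90°) = 245, so DS = 7·√5.

Therefore, the length of DS = 7·√5.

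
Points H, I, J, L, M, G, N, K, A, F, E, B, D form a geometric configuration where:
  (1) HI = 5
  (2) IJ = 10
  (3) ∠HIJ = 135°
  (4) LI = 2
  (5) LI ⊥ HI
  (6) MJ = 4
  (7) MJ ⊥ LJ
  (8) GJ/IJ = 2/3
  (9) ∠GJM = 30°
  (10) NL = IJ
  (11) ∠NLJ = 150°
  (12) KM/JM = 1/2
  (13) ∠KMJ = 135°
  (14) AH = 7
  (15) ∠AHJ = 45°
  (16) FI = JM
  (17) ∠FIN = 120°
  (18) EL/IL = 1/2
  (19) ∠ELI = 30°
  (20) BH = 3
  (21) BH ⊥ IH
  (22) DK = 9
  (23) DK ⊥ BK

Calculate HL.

Step 1: By the law of cosines on triangle HIL: HL² = 5² + 2² − 2·5·2·cos(90°) = 29, so HL = √29.

Therefore, the length of HL = √29.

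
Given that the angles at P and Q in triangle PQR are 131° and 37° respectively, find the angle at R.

Let angle R = x. Then 131 + 37 + x = 180.
x = 180 - 168 = 12 degrees.

12 degrees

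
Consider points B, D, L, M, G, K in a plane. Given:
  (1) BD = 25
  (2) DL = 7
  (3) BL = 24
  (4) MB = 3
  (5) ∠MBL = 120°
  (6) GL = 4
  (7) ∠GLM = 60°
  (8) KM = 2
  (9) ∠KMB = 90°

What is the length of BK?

Step 1: By the law of cosines on triangle BMK: BK² = 3² + 2² − 2·3·2·cos(90°) = 13, so BK = √13.

Therefore, the length of BK = √13.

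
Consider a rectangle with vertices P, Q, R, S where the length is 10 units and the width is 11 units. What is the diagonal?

Using the Pythagorean theorem:
d² = 10² + 11² = 100 + 121 = 221
d = sqrt(221)

sqrt(221)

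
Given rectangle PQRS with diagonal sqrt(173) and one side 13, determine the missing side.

Using the Pythagorean theorem: d^2 = a^2 + b^2
b^2 = d^2 - a^2
b^2 = 173 - 169
b^2 = 4
b = sqrt(4) = 2

2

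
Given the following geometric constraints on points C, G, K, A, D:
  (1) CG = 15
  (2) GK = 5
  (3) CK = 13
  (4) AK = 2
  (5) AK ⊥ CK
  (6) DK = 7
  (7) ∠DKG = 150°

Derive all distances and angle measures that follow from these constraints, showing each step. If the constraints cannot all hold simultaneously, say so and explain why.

The constraints are consistent.

Step 1: From CK = 13, KA = 2, and ∠CKA = 90°, by the law of cosines:
  CA² = CK² + KA² - 2·CK·KA·cos(90°) = 169 + 4 - 0 = 173
  CA = √173

Step 2: From GK = 5, KD = 7, and ∠GKD = 150°, by the law of cosines:
  GD² = GK² + KD² - 2·GK·KD·cos(150°) = 25 + 49 + 60.62 = 134.6
  GD ≈ 11.6

Step 3: From CG = 15, CK = 13, GK = 5, by the inverse law of cosines:
  cos(∠GCK) = (CG² + CK² - GK²) / (2·CG·CK)
  ∠GCK = 18.89°

Step 4: From GC = 15, GK = 5, CK = 13, by the inverse law of cosines:
  cos(∠CGK) = (GC² + GK² - CK²) / (2·GC·GK)
  ∠CGK = 57.32°

Step 5: From KC = 13, KG = 5, CG = 15, by the inverse law of cosines:
  cos(∠CKG) = (KC² + KG² - CG²) / (2·KC·KG)
  ∠CKG = 103.8°

Step 6: From CA = √173, CK = 13, AK = 2, by the inverse law of cosines:
  cos(∠ACK) = (CA² + CK² - AK²) / (2·CA·CK)
  ∠ACK = 8.75°

Step 7: From GD = 11.6, GK = 5, DK = 7, by the inverse law of cosines:
  cos(∠DGK) = (GD² + GK² - DK²) / (2·GD·GK)
  ∠DGK = 17.56°

Step 8: From AC = √173, AK = 2, CK = 13, by the inverse law of cosines:
  cos(∠CAK) = (AC² + AK² - CK²) / (2·AC·AK)
  ∠CAK = 81.25°

Step 9: From DG = 11.6, DK = 7, GK = 5, by the inverse law of cosines:
  cos(∠GDK) = (DG² + DK² - GK²) / (2·DG·DK)
  ∠GDK = 12.44°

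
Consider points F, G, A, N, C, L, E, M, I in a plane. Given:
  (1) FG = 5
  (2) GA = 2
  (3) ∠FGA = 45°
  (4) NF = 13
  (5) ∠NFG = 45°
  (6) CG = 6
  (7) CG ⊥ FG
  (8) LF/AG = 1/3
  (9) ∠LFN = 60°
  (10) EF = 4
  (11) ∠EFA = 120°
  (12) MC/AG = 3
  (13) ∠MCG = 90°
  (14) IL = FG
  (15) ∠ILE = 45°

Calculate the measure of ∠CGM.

From the given relations: MC = 3·AG = 3·2 = 6.
Step 1: By the law of cosines on triangle GCM: GM² = 6² + 6² − 2·6·6·cos(90°) = 72, so GM = 6·√2.
Step 2: By the inverse law of cosines on triangle CGM: cos(∠CGM) = (6² + (6·√2)² − 6²) / (2·6·6·√2) = 72/101.82 = 0.7071, so ∠CGM = 45°.

Therefore, the measure of angle ∠CGM = 45°.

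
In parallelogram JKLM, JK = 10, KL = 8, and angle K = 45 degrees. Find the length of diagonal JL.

Law of cosines: d^2 = 10^2 + 8^2 - 2(10)(8)cos(45°) = 164 - 80*sqrt(2), so d = 2*sqrt(41 - 20*sqrt(2)).

2*sqrt(41 - 20*sqrt(2))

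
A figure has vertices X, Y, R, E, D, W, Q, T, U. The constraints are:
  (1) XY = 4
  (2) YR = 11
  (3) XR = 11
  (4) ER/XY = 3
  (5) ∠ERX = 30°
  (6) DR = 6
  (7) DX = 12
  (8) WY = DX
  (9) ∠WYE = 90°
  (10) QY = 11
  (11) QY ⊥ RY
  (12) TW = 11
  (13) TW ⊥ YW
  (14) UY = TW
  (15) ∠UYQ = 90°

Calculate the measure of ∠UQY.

From the given relations: UY = TW = 11.
Step 1: By the law of cosines on triangle QYU: QU² = 11² + 11² − 2·11·11·cos(90°) = 242, so QU = 11·√2.
Step 2: By the inverse law of cosines on triangle UQY: cos(∠UQY) = ((11·√2)² + 11² − 11²) / (2·11·√2·11) = 242/342.24 = 0.7071, so ∠UQY = 45°.

Therefore, the measure of angle ∠UQY = 45°.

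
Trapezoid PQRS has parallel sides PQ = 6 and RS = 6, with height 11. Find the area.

Area = (6 + 6) * 11 / 2 = 132 / 2 = 66

66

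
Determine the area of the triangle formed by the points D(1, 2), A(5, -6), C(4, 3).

Shoelace: Area = (1/2)|1(-6-3) + 5(3-2) + 4(2--6)| = (1/2)(28) = 14

14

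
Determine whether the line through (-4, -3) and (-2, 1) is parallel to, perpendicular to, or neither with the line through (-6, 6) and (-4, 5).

Slope of line 1: m1 = (1 - -3)/(-2 - -4) = 4/2 = 2
Slope of line 2: m2 = (5 - 6)/(-4 - -6) = -1/2 = -1/2
m1 * m2 = -1, so perpendicular.

Perpendicular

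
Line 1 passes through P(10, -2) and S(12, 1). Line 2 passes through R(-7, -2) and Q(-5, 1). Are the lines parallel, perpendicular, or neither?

Slope of line 1: m1 = (1 - -2)/(12 - 10) = 3/2 = 3/2
Slope of line 2: m2 = (1 - -2)/(-5 - -7) = 3/2 = 3/2
Since m1 = m2 = 3/2, the lines are parallel.

Parallel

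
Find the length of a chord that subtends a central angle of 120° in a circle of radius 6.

Chord = 2(6) sin(60°) = 6*sqrt(3)

6*sqrt(3)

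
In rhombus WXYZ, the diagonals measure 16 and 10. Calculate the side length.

Half-diagonals are 8 and 5. side = sqrt(8^2 + 5^2) = sqrt(89)

sqrt(89)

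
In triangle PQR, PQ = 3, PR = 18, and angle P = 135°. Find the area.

Area = (1/2) * PQ * PR * sin(P)
Area = (1/2) * 3 * 18 * sin(135°)
Area = (1/2) * 3 * 18 * sqrt(2)/2
Area = 27*sqrt(2)/2

27*sqrt(2)/2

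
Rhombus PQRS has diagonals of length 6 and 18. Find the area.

Area of a rhombus = (d1 * d2) / 2
Area = (6 * 18) / 2
Area = 108 / 2
Area = 54

54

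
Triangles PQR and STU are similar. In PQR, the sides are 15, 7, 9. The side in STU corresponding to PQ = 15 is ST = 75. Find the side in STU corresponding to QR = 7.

Similar triangles have proportional sides. Setting up the proportion:
ST / PQ = TU / QR
75 / 15 = TU / 7
TU = 7 * 75 / 15 = 35.

35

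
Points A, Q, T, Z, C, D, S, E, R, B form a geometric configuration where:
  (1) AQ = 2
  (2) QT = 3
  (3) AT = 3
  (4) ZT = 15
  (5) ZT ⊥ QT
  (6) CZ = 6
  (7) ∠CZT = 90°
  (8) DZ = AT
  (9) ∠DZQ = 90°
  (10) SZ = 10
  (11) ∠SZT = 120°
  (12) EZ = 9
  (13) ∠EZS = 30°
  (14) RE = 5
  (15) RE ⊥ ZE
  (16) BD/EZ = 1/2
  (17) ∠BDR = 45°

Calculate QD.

From the given relations: DZ = AT = 3.
Step 1: By the law of cosines on triangle ZTQ: ZQ² = 15² + 3² − 2·15·3·cos(90°) = 234, so ZQ = 3·√26.
Step 2: By the law of cosines on triangle QZD: QD² = (3·√26)² + 3² − 2·3·√26·3·cos(90°) = 243, so QD = 9·√3.

Therefore, the length of QD = 9·√3.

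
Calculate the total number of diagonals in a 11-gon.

Each of the 11 vertices connects to 8 non-adjacent vertices via diagonals.
Total connections = 11 × 8 = 88, but each diagonal is counted twice.
Number of diagonals = 88 / 2 = 44.

44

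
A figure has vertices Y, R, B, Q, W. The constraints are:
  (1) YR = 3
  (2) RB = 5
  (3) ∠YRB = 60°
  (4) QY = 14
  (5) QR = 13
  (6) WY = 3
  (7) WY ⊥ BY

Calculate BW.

Step 1: By the law of cosines on triangle BRY: BY² = 5² + 3² − 2·5·3·cos(60°) = 19, so BY = √19.
Step 2: By the law of cosines on triangle BYW: BW² = √19² + 3² − 2·√19·3·cos(90°) = 28, so BW = 2·√7.

Therefore, the length of BW = 2·√7.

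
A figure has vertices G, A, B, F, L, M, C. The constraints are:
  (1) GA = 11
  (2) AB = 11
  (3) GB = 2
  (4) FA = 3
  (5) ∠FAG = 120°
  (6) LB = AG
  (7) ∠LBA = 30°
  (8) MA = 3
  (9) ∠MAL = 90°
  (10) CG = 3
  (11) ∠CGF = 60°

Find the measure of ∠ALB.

From the given relations: LB = AG = 11.
Step 1: By the law of cosines on triangle LBA: LA² = 11² + 11² − 2·11·11·cos(30°) = 32.42, so LA ≈ 5.69.
Step 2: By the inverse law of cosines on triangle ALB: cos(∠ALB) = (5.69² + 11² − 11²) / (2·5.69·11) = 32.42/125.27 = 0.2588, so ∠ALB = 75°.

Therefore, the measure of angle ∠ALB = 75°.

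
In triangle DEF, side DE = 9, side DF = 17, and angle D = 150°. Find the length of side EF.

Law of cosines: EF^2 = 9^2 + 17^2 - 2(9)(17)cos(150°) = 153*sqrt(3) + 370, so EF = sqrt(153*sqrt(3) + 370).

sqrt(153*sqrt(3) + 370)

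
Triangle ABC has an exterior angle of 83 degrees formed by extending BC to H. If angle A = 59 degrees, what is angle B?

The exterior angle theorem states that an exterior angle equals the sum of the two non-adjacent interior angles.
So 83 = 59 + angle B, which gives angle B = 83 - 59 = 24 degrees.

24 degrees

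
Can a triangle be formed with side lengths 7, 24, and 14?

Check the triangle inequality: 7 + 14 = 21 ≤ 24.
Since the sum of two sides does not exceed the third, no triangle can be formed.

No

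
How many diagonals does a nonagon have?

The number of diagonals in an n-gon is n(n - 3)/2.
For n = 9: 9(9 - 3)/2 = 9 × 6 / 2 = 27.

27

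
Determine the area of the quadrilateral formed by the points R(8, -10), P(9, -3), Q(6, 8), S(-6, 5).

Using the Shoelace formula for a quadrilateral (vertices in order):
Area = (1/2)|sum of (x_i * y_(i+1) - x_(i+1) * y_i)|
Terms: (8*-3 - 9*-10) = 66, (9*8 - 6*-3) = 90, (6*5 - -6*8) = 78, (-6*-10 - 8*5) = 20
Sum = 254
Area = (1/2)(254) = 127

127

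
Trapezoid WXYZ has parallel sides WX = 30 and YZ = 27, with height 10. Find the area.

Area of a trapezoid = (base1 + base2) * height / 2
Area = (30 + 27) * 10 / 2
Area = 57 * 10 / 2
Area = 570 / 2
Area = 285

285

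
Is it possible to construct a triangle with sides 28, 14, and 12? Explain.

No.
The triangle inequality is violated: 14 + 12 = 26 ≤ 28.
These lengths cannot form a triangle.

No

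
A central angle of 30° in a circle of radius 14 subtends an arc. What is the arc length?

Arc length = 2πr × θ/360
= 2π × 14 × 1/12
= 7*pi/3

7*pi/3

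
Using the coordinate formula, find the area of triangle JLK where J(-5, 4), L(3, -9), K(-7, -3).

Shoelace: Area = (1/2)|-5(-9--3) + 3(-3-4) + -7(4--9)| = (1/2)(82) = 41

41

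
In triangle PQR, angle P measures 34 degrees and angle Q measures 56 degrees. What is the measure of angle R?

angle R = 180 - 34 - 56 = 90 degrees.

90 degrees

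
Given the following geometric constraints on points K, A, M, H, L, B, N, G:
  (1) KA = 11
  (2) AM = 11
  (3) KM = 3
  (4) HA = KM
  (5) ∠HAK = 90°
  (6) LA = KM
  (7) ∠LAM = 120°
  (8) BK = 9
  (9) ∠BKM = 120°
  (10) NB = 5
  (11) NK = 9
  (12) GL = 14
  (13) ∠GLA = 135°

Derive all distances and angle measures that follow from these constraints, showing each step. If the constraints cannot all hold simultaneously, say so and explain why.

The constraints are consistent.

From the given relations:
  HA = KM = 3
  LA = KM = 3

Step 1: From KA = 11, AH = 3, and ∠KAH = 90°, by the law of cosines:
  KH² = KA² + AH² - 2·KA·AH·cos(90°) = 121 + 9 - 0 = 130
  KH = √130

Step 2: From AL = 3, LG = 14, and ∠ALG = 135°, by the law of cosines:
  AG² = AL² + LG² - 2·AL·LG·cos(135°) = 9 + 196 + 59.4 = 264.4
  AG ≈ 16.26

Step 3: From MA = 11, AL = 3, and ∠MAL = 120°, by the law of cosines:
  ML² = MA² + AL² - 2·MA·AL·cos(120°) = 121 + 9 + 33 = 163
  ML = √163

Step 4: From MK = 3, KB = 9, and ∠MKB = 120°, by the law of cosines:
  MB² = MK² + KB² - 2·MK·KB·cos(120°) = 9 + 81 + 27 = 117
  MB = 3·√13

Step 5: From KA = 11, KM = 3, AM = 11, by the inverse law of cosines:
  cos(∠AKM) = (KA² + KM² - AM²) / (2·KA·KM)
  ∠AKM = 82.16°

Step 6: From KB = 9, KN = 9, BN = 5, by the inverse law of cosines:
  cos(∠BKN) = (KB² + KN² - BN²) / (2·KB·KN)
  ∠BKN = 32.26°

Step 7: From AK = 11, AM = 11, KM = 3, by the inverse law of cosines:
  cos(∠KAM) = (AK² + AM² - KM²) / (2·AK·AM)
  ∠KAM = 15.67°

Step 8: From MA = 11, MK = 3, AK = 11, by the inverse law of cosines:
  cos(∠AMK) = (MA² + MK² - AK²) / (2·MA·MK)
  ∠AMK = 82.16°

Step 9: From BK = 9, BN = 5, KN = 9, by the inverse law of cosines:
  cos(∠KBN) = (BK² + BN² - KN²) / (2·BK·BN)
  ∠KBN = 73.87°

Step 10: From NB = 5, NK = 9, BK = 9, by the inverse law of cosines:
  cos(∠BNK) = (NB² + NK² - BK²) / (2·NB·NK)
  ∠BNK = 73.87°

Step 11: From KA = 11, KH = √130, AH = 3, by the inverse law of cosines:
  cos(∠AKH) = (KA² + KH² - AH²) / (2·KA·KH)
  ∠AKH = 15.26°

Step 12: From AG = 16.26, AL = 3, GL = 14, by the inverse law of cosines:
  cos(∠GAL) = (AG² + AL² - GL²) / (2·AG·AL)
  ∠GAL = 37.5°

Step 13: From MA = 11, ML = √163, AL = 3, by the inverse law of cosines:
  cos(∠AML) = (MA² + ML² - AL²) / (2·MA·ML)
  ∠AML = 11.74°

Step 14: From MB = 3·√13, MK = 3, BK = 9, by the inverse law of cosines:
  cos(∠BMK) = (MB² + MK² - BK²) / (2·MB·MK)
  ∠BMK = 46.1°

Step 15: From HA = 3, HK = √130, AK = 11, by the inverse law of cosines:
  cos(∠AHK) = (HA² + HK² - AK²) / (2·HA·HK)
  ∠AHK = 74.74°

Step 16: From LA = 3, LM = √163, AM = 11, by the inverse law of cosines:
  cos(∠ALM) = (LA² + LM² - AM²) / (2·LA·LM)
  ∠ALM = 48.26°

Step 17: From BK = 9, BM = 3·√13, KM = 3, by the inverse law of cosines:
  cos(∠KBM) = (BK² + BM² - KM²) / (2·BK·BM)
  ∠KBM = 13.9°

Step 18: From GA = 16.26, GL = 14, AL = 3, by the inverse law of cosines:
  cos(∠AGL) = (GA² + GL² - AL²) / (2·GA·GL)
  ∠AGL = 7.5°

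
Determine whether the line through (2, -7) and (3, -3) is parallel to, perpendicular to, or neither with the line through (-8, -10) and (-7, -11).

Slope of line 1: m1 = (-3 - -7)/(3 - 2) = 4/1 = 4
Slope of line 2: m2 = (-11 - -10)/(-7 - -8) = -1/1 = -1
For parallel lines we need equal slopes: 4 != -1.
For perpendicular lines we need m1*m2 = -1: (4)(-1) = -4 != -1.
Since neither condition holds, the lines are neither parallel nor perpendicular.

Neither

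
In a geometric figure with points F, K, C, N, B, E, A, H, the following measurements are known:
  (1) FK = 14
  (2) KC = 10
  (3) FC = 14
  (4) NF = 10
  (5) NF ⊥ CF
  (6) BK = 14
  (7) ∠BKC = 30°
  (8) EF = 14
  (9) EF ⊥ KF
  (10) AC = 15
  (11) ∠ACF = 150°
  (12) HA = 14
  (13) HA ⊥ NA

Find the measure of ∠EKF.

Step 1: By the law of cosines on triangle KFE: KE² = 14² + 14² − 2·14·14·cos(90°) = 392, so KE = 14·√2.
Step 2: By the inverse law of cosines on triangle EKF: cos(∠EKF) = ((14·√2)² + 14² − 14²) / (2·14·√2·14) = 392/554.37 = 0.7071, so ∠EKF = 45°.

Therefore, the measure of angle ∠EKF = 45°.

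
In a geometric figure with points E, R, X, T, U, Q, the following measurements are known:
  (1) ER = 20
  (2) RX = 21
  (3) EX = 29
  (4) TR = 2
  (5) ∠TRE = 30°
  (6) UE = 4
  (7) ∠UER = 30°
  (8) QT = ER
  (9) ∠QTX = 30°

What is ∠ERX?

Step 1: By the inverse law of cosines on triangle ERX: cos(∠ERX) = (20² + 21² − 29²) / (2·20·21) = 0/840 = 0, so ∠ERX = 90°.

Therefore, the measure of angle ∠ERX = 90°.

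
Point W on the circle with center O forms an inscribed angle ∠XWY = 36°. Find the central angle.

The inscribed angle theorem states that a central angle is always twice any inscribed angle that subtends the same arc.
Since the inscribed angle is 36°, the central angle = 2 × 36° = 72°.

72°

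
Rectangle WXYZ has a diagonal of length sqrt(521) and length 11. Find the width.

Using the Pythagorean theorem: d^2 = a^2 + b^2
b^2 = d^2 - a^2
b^2 = 521 - 121
b^2 = 400
b = sqrt(400) = 20

20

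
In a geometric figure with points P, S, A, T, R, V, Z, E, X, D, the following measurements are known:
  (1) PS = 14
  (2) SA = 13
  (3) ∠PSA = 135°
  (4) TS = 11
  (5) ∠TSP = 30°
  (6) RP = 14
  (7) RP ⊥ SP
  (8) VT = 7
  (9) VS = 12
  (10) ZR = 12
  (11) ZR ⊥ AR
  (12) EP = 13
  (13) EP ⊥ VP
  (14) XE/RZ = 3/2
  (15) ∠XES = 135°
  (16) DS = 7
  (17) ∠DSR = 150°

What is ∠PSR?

Step 1: By the law of cosines on triangle SPR: SR² = 14² + 14² − 2·14·14·cos(90°) = 392, so SR = 14·√2.
Step 2: By the inverse law of cosines on triangle PSR: cos(∠PSR) = (14² + (14·√2)² − 14²) / (2·14·14·√2) = 392/554.37 = 0.7071, so ∠PSR = 45°.

Therefore, the measure of angle ∠PSR = 45°.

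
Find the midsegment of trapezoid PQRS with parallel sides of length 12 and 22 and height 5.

midsegment = (12 + 22) / 2 = 34 / 2 = 17

17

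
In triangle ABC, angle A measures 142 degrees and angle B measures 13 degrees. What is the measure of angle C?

The interior angles sum to 180°: angle C = 180 - 142 - 13 = 25°.
The triangle is obtuse (angles 142°, 13°, 25°).

25 degrees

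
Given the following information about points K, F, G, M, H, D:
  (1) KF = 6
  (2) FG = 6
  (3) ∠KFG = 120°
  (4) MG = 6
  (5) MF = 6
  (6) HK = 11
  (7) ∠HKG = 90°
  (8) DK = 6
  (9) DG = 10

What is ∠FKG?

Step 1: By the law of cosines on triangle KFG: KG² = 6² + 6² − 2·6·6·cos(120°) = 108, so KG = 6·√3.
Step 2: By the inverse law of cosines on triangle FKG: cos(∠FKG) = (6² + (6·√3)² − 6²) / (2·6·6·√3) = 108/124.71 = 0.866, so ∠FKG = 30°.

Therefore, the measure of angle ∠FKG = 30°.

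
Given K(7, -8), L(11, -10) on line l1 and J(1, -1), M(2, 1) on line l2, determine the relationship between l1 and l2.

Slope of line 1: m1 = (-10 - -8)/(11 - 7) = -2/4 = -1/2
Slope of line 2: m2 = (1 - -1)/(2 - 1) = 2/1 = 2
Two lines are perpendicular when the product of their slopes is -1 (negative reciprocals).
m1 * m2 = (-1/2) * (2) = -1, confirming perpendicularity.

Perpendicular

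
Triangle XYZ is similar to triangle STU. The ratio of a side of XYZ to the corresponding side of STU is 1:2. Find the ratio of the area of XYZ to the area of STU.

Area scales with the square of linear dimensions. If every length is multiplied by 1/2, then the area is multiplied by (1/2)^2 = 1/4.
The area ratio is 1:4.

1:4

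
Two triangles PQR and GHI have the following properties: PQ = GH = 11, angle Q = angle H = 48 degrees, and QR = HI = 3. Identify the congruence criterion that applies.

The given information matches SAS: Two pairs of corresponding sides and the included angle are equal (Side-Angle-Side).

SAS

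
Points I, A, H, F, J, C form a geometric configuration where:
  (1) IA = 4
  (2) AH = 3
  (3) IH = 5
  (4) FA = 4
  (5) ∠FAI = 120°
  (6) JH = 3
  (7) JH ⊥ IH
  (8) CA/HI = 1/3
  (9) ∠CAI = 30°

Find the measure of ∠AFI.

Step 1: By the law of cosines on triangle FAI: FI² = 4² + 4² − 2·4·4·cos(120°) = 48, so FI = 4·√3.
Step 2: By the inverse law of cosines on triangle AFI: cos(∠AFI) = (4² + (4·√3)² − 4²) / (2·4·4·√3) = 48/55.43 = 0.866, so ∠AFI = 30°.

Therefore, the measure of angle ∠AFI = 30°.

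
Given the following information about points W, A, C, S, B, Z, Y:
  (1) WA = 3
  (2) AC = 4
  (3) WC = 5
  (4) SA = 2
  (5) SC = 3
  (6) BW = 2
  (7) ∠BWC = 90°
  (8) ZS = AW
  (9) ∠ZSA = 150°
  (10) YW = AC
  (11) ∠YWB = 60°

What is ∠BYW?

From the given relations: YW = AC = 4.
Step 1: By the law of cosines on triangle YWB: YB² = 4² + 2² − 2·4·2·cos(60°) = 12, so YB = 2·√3.
Step 2: By the inverse law of cosines on triangle BYW: cos(∠BYW) = ((2·√3)² + 4² − 2²) / (2·2·√3·4) = 24/27.71 = 0.866, so ∠BYW = 30°.

Therefore, the measure of angle ∠BYW = 30°.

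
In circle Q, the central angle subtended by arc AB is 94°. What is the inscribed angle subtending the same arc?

Inscribed angle = 94° / 2 = 47° (inscribed angle theorem).

47°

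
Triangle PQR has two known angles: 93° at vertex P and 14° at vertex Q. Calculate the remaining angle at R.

angle R = 180 - 93 - 14 = 73 degrees.

73 degrees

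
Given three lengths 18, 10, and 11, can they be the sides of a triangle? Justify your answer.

Yes.
The triangle inequality requires that the sum of any two sides exceeds the third.
Here 10 + 11 = 21 > 18, so the condition is met.

Yes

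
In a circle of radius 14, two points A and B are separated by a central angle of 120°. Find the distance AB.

Chord = 2(14) sin(60°) = 14*sqrt(3)

14*sqrt(3)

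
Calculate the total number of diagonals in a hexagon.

The number of diagonals in an n-gon is n(n - 3)/2.
For n = 6: 6(6 - 3)/2 = 6 × 3 / 2 = 9.

9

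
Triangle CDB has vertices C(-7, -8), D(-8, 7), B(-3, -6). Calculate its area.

The Shoelace formula computes the area from vertex coordinates by summing cross products.
For vertices (-7,-8), (-8,7), (-3,-6):
Signed sum = -7*7 - -8*-8 + -8*-6 - -3*7 + -3*-8 - -7*-6
= -113 + 69 + -18 = -62
Area = (1/2)|-62| = 31.

31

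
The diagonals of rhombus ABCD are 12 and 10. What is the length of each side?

The diagonals of a rhombus bisect each other at right angles.
Half-diagonals: 12/2 = 6 and 10/2 = 5
side = sqrt(6^2 + 5^2)
side = sqrt(36 + 25)
side = sqrt(61)

sqrt(61)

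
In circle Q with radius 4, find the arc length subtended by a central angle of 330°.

The full circumference is 2πr = 2π(4) = 8*pi.
The arc spans 330° out of 360°, which is a fraction of 11/12.
Arc length = 8*pi × 11/12 = 22*pi/3.

22*pi/3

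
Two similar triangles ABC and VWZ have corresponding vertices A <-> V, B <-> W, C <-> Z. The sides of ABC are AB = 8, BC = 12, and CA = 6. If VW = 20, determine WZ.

Similar triangles have proportional sides. Setting up the proportion:
VW / AB = WZ / BC
20 / 8 = WZ / 12
WZ = 12 * 20 / 8 = 30.

30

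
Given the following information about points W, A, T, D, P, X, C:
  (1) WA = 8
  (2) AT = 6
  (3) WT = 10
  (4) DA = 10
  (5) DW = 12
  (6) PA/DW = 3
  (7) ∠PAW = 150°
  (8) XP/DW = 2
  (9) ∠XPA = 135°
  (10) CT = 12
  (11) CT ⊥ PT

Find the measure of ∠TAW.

Step 1: By the inverse law of cosines on triangle TAW: cos(∠TAW) = (6² + 8² − 10²) / (2·6·8) = 0/96 = 0, so ∠TAW = 90°.

Therefore, the measure of angle ∠TAW = 90°.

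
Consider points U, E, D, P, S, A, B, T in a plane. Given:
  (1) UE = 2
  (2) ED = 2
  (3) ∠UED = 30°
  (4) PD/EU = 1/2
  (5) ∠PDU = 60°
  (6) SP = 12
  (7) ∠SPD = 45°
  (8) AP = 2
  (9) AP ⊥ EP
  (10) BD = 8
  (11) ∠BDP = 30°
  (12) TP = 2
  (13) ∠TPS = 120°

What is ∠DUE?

Step 1: By the law of cosines on triangle UED: UD² = 2² + 2² − 2·2·2·cos(30°) = 1.07, so UD ≈ 1.04.
Step 2: By the inverse law of cosines on triangle DUE: cos(∠DUE) = (1.04² + 2² − 2²) / (2·1.04·2) = 1.07/4.14 = 0.2588, so ∠DUE = 75°.

Therefore, the measure of angle ∠DUE = 75°.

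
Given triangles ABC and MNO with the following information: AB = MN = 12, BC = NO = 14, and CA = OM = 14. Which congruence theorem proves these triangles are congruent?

The given information matches SSS: All three pairs of corresponding sides are equal (Side-Side-Side).

SSS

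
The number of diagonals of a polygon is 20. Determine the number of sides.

Using d = n(n - 3)/2, we solve 20 = n(n - 3)/2.
So n(n - 3) = 40.
Testing n = 8: 8 * 5 = 40 = 40. Correct.
The polygon has 8 sides.

8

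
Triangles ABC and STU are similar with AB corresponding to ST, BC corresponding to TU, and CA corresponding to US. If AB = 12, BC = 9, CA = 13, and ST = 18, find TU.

Since the triangles are similar, the ratio of corresponding sides is constant.
Scale factor k = ST / AB = 18 / 12 = 3/2
TU = k * BC = 3/2 * 9 = 27/2

27/2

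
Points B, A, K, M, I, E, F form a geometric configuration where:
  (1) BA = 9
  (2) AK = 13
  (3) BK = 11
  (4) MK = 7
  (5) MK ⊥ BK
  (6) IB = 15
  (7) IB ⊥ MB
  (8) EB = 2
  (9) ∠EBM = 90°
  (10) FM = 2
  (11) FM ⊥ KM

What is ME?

Step 1: By the law of cosines on triangle BKM: BM² = 11² + 7² − 2·11·7·cos(90°) = 170, so BM = √170.
Step 2: By the law of cosines on triangle MBE: ME² = √170² + 2² − 2·√170·2·cos(90°) = 174, so ME = √174.

Therefore, the length of ME = √174.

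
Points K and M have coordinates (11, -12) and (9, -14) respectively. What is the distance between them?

d = sqrt((9 - 11)^2 + (-14 - -12)^2)
d = sqrt(-2^2 + -2^2)
d = sqrt(4 + 4)
d = sqrt(8) = 2*sqrt(2)

2*sqrt(2)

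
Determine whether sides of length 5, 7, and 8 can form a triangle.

Yes.
The triangle inequality requires that the sum of any two sides exceeds the third.
Here 5 + 7 = 12 > 8, so the condition is met.

Yes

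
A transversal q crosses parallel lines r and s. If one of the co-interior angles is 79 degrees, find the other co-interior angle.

Co-interior angles (same-side interior) formed by parallel lines and a transversal are supplementary (sum to 180 degrees).
The given angle is 79 degrees.
The co-interior angle = 180 - 79 = 101 degrees.

101 degrees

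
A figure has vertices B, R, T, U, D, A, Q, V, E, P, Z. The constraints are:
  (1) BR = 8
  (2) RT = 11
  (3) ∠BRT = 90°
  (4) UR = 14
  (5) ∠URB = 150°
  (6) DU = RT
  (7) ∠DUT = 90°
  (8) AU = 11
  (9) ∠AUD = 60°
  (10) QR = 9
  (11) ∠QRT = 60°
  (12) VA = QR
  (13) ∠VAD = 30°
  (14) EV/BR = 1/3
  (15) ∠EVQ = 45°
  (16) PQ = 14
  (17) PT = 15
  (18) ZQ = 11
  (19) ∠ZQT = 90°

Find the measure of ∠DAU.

From the given relations: DU = RT = 11.
Step 1: By the law of cosines on triangle AUD: AD² = 11² + 11² − 2·11·11·cos(60°) = 121, so AD = 11.
Step 2: By the inverse law of cosines on triangle DAU: cos(∠DAU) = (11² + 11² − 11²) / (2·11·11) = 121/242 = 0.5, so ∠DAU = 60°.

Therefore, the measure of angle ∠DAU = 60°.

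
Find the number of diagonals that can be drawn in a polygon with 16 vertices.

Total line segments between 16 vertices = C(16,2) = 120.
Subtract the 16 sides: 120 - 16 = 104 diagonals.

104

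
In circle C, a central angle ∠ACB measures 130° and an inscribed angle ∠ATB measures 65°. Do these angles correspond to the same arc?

By the inscribed angle theorem, if both angles subtend the same arc, the inscribed angle must be half the central angle.
Half of 130° = 65°, which equals the given inscribed angle of 65°.
Therefore, yes, they correspond to the same arc.

Yes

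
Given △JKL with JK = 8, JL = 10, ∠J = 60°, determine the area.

Area = (1/2)(8)(10) sin(60°) = (1/2)(8)(10)(sqrt(3)/2) = 20*sqrt(3)

20*sqrt(3)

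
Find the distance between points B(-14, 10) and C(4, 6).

d = sqrt((4 - -14)^2 + (6 - 10)^2)
d = sqrt(18^2 + -4^2)
d = sqrt(324 + 16)
d = sqrt(340) = 2*sqrt(85)

2*sqrt(85)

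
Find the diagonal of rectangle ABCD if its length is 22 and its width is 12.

d = sqrt(22^2 + 12^2) = sqrt(628) = 2*sqrt(157)

2*sqrt(157)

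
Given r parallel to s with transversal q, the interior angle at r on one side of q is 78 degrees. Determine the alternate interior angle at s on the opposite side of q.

Alternate interior angles formed by parallel lines and a transversal are equal.
The given angle is 78 degrees.
The alternate interior angle = 78 degrees.

78 degrees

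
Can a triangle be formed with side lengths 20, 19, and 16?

Yes.
The triangle inequality requires that the sum of any two sides exceeds the third.
Here 16 + 19 = 35 > 20, so the condition is met.

Yes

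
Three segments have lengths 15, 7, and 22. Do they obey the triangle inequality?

The longest side is 22. The other two sides sum to 7 + 15 = 22.
Since 22 ≤ 22, the two shorter sides cannot reach around to close the triangle.

No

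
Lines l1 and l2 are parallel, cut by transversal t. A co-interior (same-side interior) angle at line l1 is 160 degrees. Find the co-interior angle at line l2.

Co-interior angles sum to 180: 180 - 160 = 20 degrees.

20 degrees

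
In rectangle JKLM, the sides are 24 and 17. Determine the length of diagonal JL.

Using the Pythagorean theorem:
d² = 24² + 17² = 576 + 289 = 865
d = sqrt(865)

sqrt(865)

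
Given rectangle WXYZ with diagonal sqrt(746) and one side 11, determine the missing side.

The diagonal of a rectangle forms a right triangle with the two sides.
Rearranging the Pythagorean theorem: missing side = sqrt(d^2 - known^2).
= sqrt(746 - 121) = sqrt(625) = 25.

25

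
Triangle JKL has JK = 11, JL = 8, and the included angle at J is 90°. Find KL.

By the law of cosines: KL^2 = JK^2 + JL^2 - 2*JK*JL*cos(J)
KL^2 = 11^2 + 8^2 - 2*11*8*cos(90°)
KL^2 = 121 + 64 - 176*(0)
KL^2 = 185
KL = sqrt(185)

sqrt(185)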